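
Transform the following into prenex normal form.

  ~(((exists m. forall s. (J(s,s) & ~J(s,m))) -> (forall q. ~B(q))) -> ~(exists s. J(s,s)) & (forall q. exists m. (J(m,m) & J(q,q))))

forall m. exists s. forall q. exists t. exists x. forall v. ((~J(s,s) | J(s,m) | ~B(q)) & (J(t,t) | ~J(v,v) | ~J(x,x)))

Rewrite implications/biconditionals: A → B as ¬A ∨ B.
  ~(~(~(exists m. forall s. (J(s,s) & ~J(s,m))) | (forall q. ~B(q))) | ~(exists s. J(s,s)) & (forall q. exists m. (J(m,m) & J(q,q))))
Drive negations inward (¬∀x A ≡ ∃x ¬A, ¬∃x A ≡ ∀x ¬A, De Morgan for ∧/∨):
  ((forall m. exists s. (~J(s,s) | J(s,m))) | (forall q. ~B(q))) & ((exists s. J(s,s)) | (exists q. forall m. (~J(m,m) | ~J(q,q))))
Standardize variables apart so no two quantifiers bind the same name: s↦t, q↦x, m↦v.
  ((forall m. exists s. (~J(s,s) | J(s,m))) | (forall q. ~B(q))) & ((exists t. J(t,t)) | (exists x. forall v. (~J(v,v) | ~J(x,x))))
Finally move all quantifiers to the prefix:
  forall m. exists s. forall q. exists t. exists x. forall v. ((~J(s,s) | J(s,m) | ~B(q)) & (J(t,t) | ~J(v,v) | ~J(x,x)))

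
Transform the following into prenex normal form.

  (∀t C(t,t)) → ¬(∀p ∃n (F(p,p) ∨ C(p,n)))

First replace A → B with ¬A ∨ B.
  ¬(∀t C(t,t)) ∨ ¬(∀p ∃n (F(p,p) ∨ C(p,n)))
Drive negations inward (¬∀x A ≡ ∃x ¬A, ¬∃x A ≡ ∀x ¬A, De Morgan for ∧/∨):
  (∃t ¬C(t,t)) ∨ (∃p ∀n (¬F(p,p) ∧ ¬C(p,n)))
All bound variables are already distinct, so no renaming is needed.
Extract every quantifier outward, since the variables are now distinct and don't occur free across branches:
  ∃t ∃p ∀n (¬C(t,t) ∨ ¬F(p,p) ∧ ¬C(p,n))

∃t ∃p ∀n (¬C(t,t) ∨ ¬F(p,p) ∧ ¬C(p,n))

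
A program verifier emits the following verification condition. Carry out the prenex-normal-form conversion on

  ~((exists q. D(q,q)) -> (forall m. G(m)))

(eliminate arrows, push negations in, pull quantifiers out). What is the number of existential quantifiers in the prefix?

2

First replace A → B with ¬A ∨ B.
  ~(~(exists q. D(q,q)) | (forall m. G(m)))
Push ¬ through the quantifiers and connectives to reach negation normal form:
  (exists q. D(q,q)) & (exists m. ~G(m))
All bound variables are already distinct, so no renaming is needed.
Pull the quantifiers to the front (each side's bound variable is not free in the other side):
  exists q. exists m. (D(q,q) & ~G(m))
The prefix is exists q exists m: 0 universal, 2 existential.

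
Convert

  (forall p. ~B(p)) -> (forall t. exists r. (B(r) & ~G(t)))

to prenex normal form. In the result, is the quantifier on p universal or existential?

Eliminate → and ↔ using ¬ and ∨.
  ~(forall p. ~B(p)) | (forall t. exists r. (B(r) & ~G(t)))
Push ¬ through the quantifiers and connectives to reach negation normal form:
  (exists p. B(p)) | (forall t. exists r. (B(r) & ~G(t)))
All bound variables are already distinct, so no renaming is needed.
Pull the quantifiers to the front (each side's bound variable is not free in the other side):
  exists p. forall t. exists r. (B(p) | B(r) & ~G(t))
The quantifier forall p sits under an odd number of negations (counting the antecedent side of each →), so it flips to exists p.

existential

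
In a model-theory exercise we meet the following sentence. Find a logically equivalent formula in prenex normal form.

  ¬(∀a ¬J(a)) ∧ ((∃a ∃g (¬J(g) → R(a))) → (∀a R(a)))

∃a ∀r ∀g ∀c (J(a) ∧ (¬J(g) ∧ ¬R(r) ∨ R(c)))

Eliminate → and ↔ using ¬ and ∨.
  ¬(∀a ¬J(a)) ∧ (¬(∃a ∃g (¬¬J(g) ∨ R(a))) ∨ (∀a R(a)))
Move each ¬ inward, flipping quantifiers it crosses:
  (∃a J(a)) ∧ ((∀a ∀g (¬J(g) ∧ ¬R(a))) ∨ (∀a R(a)))
Rename bound variables to avoid capture: a↦r, a↦c.
  (∃a J(a)) ∧ ((∀r ∀g (¬J(g) ∧ ¬R(r))) ∨ (∀c R(c)))
Finally move all quantifiers to the prefix:
  ∃a ∀r ∀g ∀c (J(a) ∧ (¬J(g) ∧ ¬R(r) ∨ R(c)))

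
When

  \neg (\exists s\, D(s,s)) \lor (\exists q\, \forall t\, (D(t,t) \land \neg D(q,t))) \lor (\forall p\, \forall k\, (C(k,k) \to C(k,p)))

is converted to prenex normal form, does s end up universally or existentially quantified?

universal

Eliminate → and ↔ using ¬ and ∨.
  \neg (\exists s\, D(s,s)) \lor (\exists q\, \forall t\, (D(t,t) \land \neg D(q,t))) \lor (\forall p\, \forall k\, (\neg C(k,k) \lor C(k,p)))
Push ¬ through the quantifiers and connectives to reach negation normal form:
  (\forall s\, \neg D(s,s)) \lor (\exists q\, \forall t\, (D(t,t) \land \neg D(q,t))) \lor (\forall p\, \forall k\, (\neg C(k,k) \lor C(k,p)))
All bound variables are already distinct, so no renaming is needed.
Pull the quantifiers to the front (each side's bound variable is not free in the other side):
  \forall s\, \exists q\, \forall t\, \forall p\, \forall k\, (\neg D(s,s) \lor D(t,t) \land \neg D(q,t) \lor \neg C(k,k) \lor C(k,p))
The quantifier \exists s sits under an odd number of negations (counting the antecedent side of each →), so it flips to \forall s.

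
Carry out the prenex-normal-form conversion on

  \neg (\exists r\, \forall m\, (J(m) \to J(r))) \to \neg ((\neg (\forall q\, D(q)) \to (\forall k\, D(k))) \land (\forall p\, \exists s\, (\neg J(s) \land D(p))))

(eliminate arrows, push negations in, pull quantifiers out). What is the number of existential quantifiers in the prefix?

4

First replace A → B with ¬A ∨ B.
  \neg \neg (\exists r\, \forall m\, (\neg J(m) \lor J(r))) \lor \neg ((\neg \neg (\forall q\, D(q)) \lor (\forall k\, D(k))) \land (\forall p\, \exists s\, (\neg J(s) \land D(p))))
Move each ¬ inward, flipping quantifiers it crosses:
  (\exists r\, \forall m\, (\neg J(m) \lor J(r))) \lor (\exists q\, \neg D(q)) \land (\exists k\, \neg D(k)) \lor (\exists p\, \forall s\, (J(s) \lor \neg D(p)))
All bound variables are already distinct, so no renaming is needed.
Pull the quantifiers to the front (each side's bound variable is not free in the other side):
  \exists r\, \forall m\, \exists q\, \exists k\, \exists p\, \forall s\, (\neg J(m) \lor J(r) \lor \neg D(q) \land \neg D(k) \lor J(s) \lor \neg D(p))
The prefix is \exists r \forall m \exists q \exists k \exists p \forall s: 2 universal, 4 existential.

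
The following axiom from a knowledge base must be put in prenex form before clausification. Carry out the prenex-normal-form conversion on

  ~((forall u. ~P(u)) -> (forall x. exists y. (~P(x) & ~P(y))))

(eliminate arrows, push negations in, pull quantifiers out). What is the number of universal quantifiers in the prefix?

2

Rewrite implications/biconditionals: A → B as ¬A ∨ B.
  ~(~(forall u. ~P(u)) | (forall x. exists y. (~P(x) & ~P(y))))
Push ¬ through the quantifiers and connectives to reach negation normal form:
  (forall u. ~P(u)) & (exists x. forall y. (P(x) | P(y)))
All bound variables are already distinct, so no renaming is needed.
Extract every quantifier outward, since the variables are now distinct and don't occur free across branches:
  forall u. exists x. forall y. (~P(u) & (P(x) | P(y)))
The prefix is forall u exists x forall y: 2 universal, 1 existential.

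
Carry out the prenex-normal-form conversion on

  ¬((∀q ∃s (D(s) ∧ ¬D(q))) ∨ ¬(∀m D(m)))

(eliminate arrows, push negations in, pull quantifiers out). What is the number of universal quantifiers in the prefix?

Move each ¬ inward, flipping quantifiers it crosses:
  (∃q ∀s (¬D(s) ∨ D(q))) ∧ (∀m D(m))
Extract every quantifier outward, since the variables are now distinct and don't occur free across branches:
  ∃q ∀s ∀m ((¬D(s) ∨ D(q)) ∧ D(m))
The prefix is ∃q ∀s ∀m: 2 universal, 1 existential.

2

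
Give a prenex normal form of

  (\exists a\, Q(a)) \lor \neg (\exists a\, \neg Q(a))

\exists a\, \forall z1\, (Q(a) \lor Q(z1))

Push ¬ through the quantifiers and connectives to reach negation normal form:
  (\exists a\, Q(a)) \lor (\forall a\, Q(a))
Standardize variables apart so no two quantifiers bind the same name: a↦z1.
  (\exists a\, Q(a)) \lor (\forall z1\, Q(z1))
Pull the quantifiers to the front (each side's bound variable is not free in the other side):
  \exists a\, \forall z1\, (Q(a) \lor Q(z1))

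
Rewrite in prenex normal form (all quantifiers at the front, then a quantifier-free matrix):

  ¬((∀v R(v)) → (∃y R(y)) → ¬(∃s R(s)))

Eliminate → and ↔ using ¬ and ∨.
  ¬(¬(∀v R(v)) ∨ ¬(∃y R(y)) ∨ ¬(∃s R(s)))
Move each ¬ inward, flipping quantifiers it crosses:
  (∀v R(v)) ∧ (∃y R(y)) ∧ (∃s R(s))
Finally move all quantifiers to the prefix:
  ∀v ∃y ∃s (R(v) ∧ R(y) ∧ R(s))

∀v ∃y ∃s (R(v) ∧ R(y) ∧ R(s))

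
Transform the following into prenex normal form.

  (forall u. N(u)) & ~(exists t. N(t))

forall u. forall t. (N(u) & ~N(t))

Drive negations inward (¬∀x A ≡ ∃x ¬A, ¬∃x A ≡ ∀x ¬A, De Morgan for ∧/∨):
  (forall u. N(u)) & (forall t. ~N(t))
All bound variables are already distinct, so no renaming is needed.
Finally move all quantifiers to the prefix:
  forall u. forall t. (N(u) & ~N(t))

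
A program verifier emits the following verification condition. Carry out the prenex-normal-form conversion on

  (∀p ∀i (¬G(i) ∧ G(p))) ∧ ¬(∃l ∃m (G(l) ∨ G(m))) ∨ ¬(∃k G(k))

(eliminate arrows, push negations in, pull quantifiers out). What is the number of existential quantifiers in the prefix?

0

Move each ¬ inward, flipping quantifiers it crosses:
  (∀p ∀i (¬G(i) ∧ G(p))) ∧ (∀l ∀m (¬G(l) ∧ ¬G(m))) ∨ (∀k ¬G(k))
Pull the quantifiers to the front (each side's bound variable is not free in the other side):
  ∀p ∀i ∀l ∀m ∀k (¬G(i) ∧ G(p) ∧ ¬G(l) ∧ ¬G(m) ∨ ¬G(k))
The prefix is ∀p ∀i ∀l ∀m ∀k: 5 universal, 0 existential.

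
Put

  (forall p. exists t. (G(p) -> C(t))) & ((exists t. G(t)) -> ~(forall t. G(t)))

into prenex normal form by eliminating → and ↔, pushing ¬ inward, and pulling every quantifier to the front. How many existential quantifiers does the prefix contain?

First replace A → B with ¬A ∨ B.
  (forall p. exists t. (~G(p) | C(t))) & (~(exists t. G(t)) | ~(forall t. G(t)))
Move each ¬ inward, flipping quantifiers it crosses:
  (forall p. exists t. (~G(p) | C(t))) & ((forall t. ~G(t)) | (exists t. ~G(t)))
Rename bound variables to avoid capture: t↦z, t↦x1.
  (forall p. exists t. (~G(p) | C(t))) & ((forall z. ~G(z)) | (exists x1. ~G(x1)))
Extract every quantifier outward, since the variables are now distinct and don't occur free across branches:
  forall p. exists t. forall z. exists x1. ((~G(p) | C(t)) & (~G(z) | ~G(x1)))
The prefix is forall p exists t forall z exists x1: 2 universal, 2 existential.

2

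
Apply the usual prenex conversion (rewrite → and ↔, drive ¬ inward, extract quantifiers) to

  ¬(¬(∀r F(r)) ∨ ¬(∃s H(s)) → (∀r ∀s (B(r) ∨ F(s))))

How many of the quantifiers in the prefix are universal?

1

Rewrite implications/biconditionals: A → B as ¬A ∨ B.
  ¬(¬(¬(∀r F(r)) ∨ ¬(∃s H(s))) ∨ (∀r ∀s (B(r) ∨ F(s))))
Drive negations inward (¬∀x A ≡ ∃x ¬A, ¬∃x A ≡ ∀x ¬A, De Morgan for ∧/∨):
  ((∃r ¬F(r)) ∨ (∀s ¬H(s))) ∧ (∃r ∃s (¬B(r) ∧ ¬F(s)))
Standardize variables apart so no two quantifiers bind the same name: r↦z1, s↦u.
  ((∃r ¬F(r)) ∨ (∀s ¬H(s))) ∧ (∃z1 ∃u (¬B(z1) ∧ ¬F(u)))
Pull the quantifiers to the front (each side's bound variable is not free in the other side):
  ∃r ∀s ∃z1 ∃u ((¬F(r) ∨ ¬H(s)) ∧ ¬B(z1) ∧ ¬F(u))
The prefix is ∃r ∀s ∃z1 ∃u: 1 universal, 3 existential.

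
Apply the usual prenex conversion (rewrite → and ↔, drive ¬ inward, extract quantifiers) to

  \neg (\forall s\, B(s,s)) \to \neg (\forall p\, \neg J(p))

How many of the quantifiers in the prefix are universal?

1

Rewrite implications/biconditionals: A → B as ¬A ∨ B.
  \neg \neg (\forall s\, B(s,s)) \lor \neg (\forall p\, \neg J(p))
Push ¬ through the quantifiers and connectives to reach negation normal form:
  (\forall s\, B(s,s)) \lor (\exists p\, J(p))
Pull the quantifiers to the front (each side's bound variable is not free in the other side):
  \forall s\, \exists p\, (B(s,s) \lor J(p))
The prefix is \forall s \exists p: 1 universal, 1 existential.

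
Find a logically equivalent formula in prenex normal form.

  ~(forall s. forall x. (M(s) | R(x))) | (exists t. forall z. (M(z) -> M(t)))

exists s. exists x. exists t. forall z. (~M(s) & ~R(x) | ~M(z) | M(t))

Eliminate → and ↔ using ¬ and ∨.
  ~(forall s. forall x. (M(s) | R(x))) | (exists t. forall z. (~M(z) | M(t)))
Push ¬ through the quantifiers and connectives to reach negation normal form:
  (exists s. exists x. (~M(s) & ~R(x))) | (exists t. forall z. (~M(z) | M(t)))
Pull the quantifiers to the front (each side's bound variable is not free in the other side):
  exists s. exists x. exists t. forall z. (~M(s) & ~R(x) | ~M(z) | M(t))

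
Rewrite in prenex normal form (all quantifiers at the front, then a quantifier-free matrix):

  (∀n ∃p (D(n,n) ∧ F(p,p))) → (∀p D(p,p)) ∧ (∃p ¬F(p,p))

Eliminate → and ↔ using ¬ and ∨.
  ¬(∀n ∃p (D(n,n) ∧ F(p,p))) ∨ (∀p D(p,p)) ∧ (∃p ¬F(p,p))
Drive negations inward (¬∀x A ≡ ∃x ¬A, ¬∃x A ≡ ∀x ¬A, De Morgan for ∧/∨):
  (∃n ∀p (¬D(n,n) ∨ ¬F(p,p))) ∨ (∀p D(p,p)) ∧ (∃p ¬F(p,p))
Rename bound variables to avoid capture: p↦q, p↦b.
  (∃n ∀p (¬D(n,n) ∨ ¬F(p,p))) ∨ (∀q D(q,q)) ∧ (∃b ¬F(b,b))
Pull the quantifiers to the front (each side's bound variable is not free in the other side):
  ∃n ∀p ∀q ∃b (¬D(n,n) ∨ ¬F(p,p) ∨ D(q,q) ∧ ¬F(b,b))

∃n ∀p ∀q ∃b (¬D(n,n) ∨ ¬F(p,p) ∨ D(q,q) ∧ ¬F(b,b))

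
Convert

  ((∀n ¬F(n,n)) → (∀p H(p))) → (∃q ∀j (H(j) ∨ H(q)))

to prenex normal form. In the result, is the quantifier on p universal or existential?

First replace A → B with ¬A ∨ B.
  ¬(¬(∀n ¬F(n,n)) ∨ (∀p H(p))) ∨ (∃q ∀j (H(j) ∨ H(q)))
Drive negations inward (¬∀x A ≡ ∃x ¬A, ¬∃x A ≡ ∀x ¬A, De Morgan for ∧/∨):
  (∀n ¬F(n,n)) ∧ (∃p ¬H(p)) ∨ (∃q ∀j (H(j) ∨ H(q)))
All bound variables are already distinct, so no renaming is needed.
Finally move all quantifiers to the prefix:
  ∀n ∃p ∃q ∀j (¬F(n,n) ∧ ¬H(p) ∨ H(j) ∨ H(q))
The quantifier ∀p sits under an odd number of negations (counting the antecedent side of each →), so it flips to ∃p.

existential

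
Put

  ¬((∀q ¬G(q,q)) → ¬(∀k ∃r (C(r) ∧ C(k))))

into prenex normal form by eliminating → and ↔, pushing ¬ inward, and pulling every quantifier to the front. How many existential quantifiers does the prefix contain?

Rewrite implications/biconditionals: A → B as ¬A ∨ B.
  ¬(¬(∀q ¬G(q,q)) ∨ ¬(∀k ∃r (C(r) ∧ C(k))))
Push ¬ through the quantifiers and connectives to reach negation normal form:
  (∀q ¬G(q,q)) ∧ (∀k ∃r (C(r) ∧ C(k)))
Extract every quantifier outward, since the variables are now distinct and don't occur free across branches:
  ∀q ∀k ∃r (¬G(q,q) ∧ C(r) ∧ C(k))
The prefix is ∀q ∀k ∃r: 2 universal, 1 existential.

1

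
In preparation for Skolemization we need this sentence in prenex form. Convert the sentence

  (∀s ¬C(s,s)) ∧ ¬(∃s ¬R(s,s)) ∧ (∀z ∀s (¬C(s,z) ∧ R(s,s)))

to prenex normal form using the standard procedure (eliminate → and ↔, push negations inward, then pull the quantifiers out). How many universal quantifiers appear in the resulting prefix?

Push ¬ through the quantifiers and connectives to reach negation normal form:
  (∀s ¬C(s,s)) ∧ (∀s R(s,s)) ∧ (∀z ∀s (¬C(s,z) ∧ R(s,s)))
Standardize variables apart so no two quantifiers bind the same name: s↦p, s↦z1.
  (∀s ¬C(s,s)) ∧ (∀p R(p,p)) ∧ (∀z ∀z1 (¬C(z1,z) ∧ R(z1,z1)))
Finally move all quantifiers to the prefix:
  ∀s ∀p ∀z ∀z1 (¬C(s,s) ∧ R(p,p) ∧ ¬C(z1,z) ∧ R(z1,z1))
The prefix is ∀s ∀p ∀z ∀z1: 4 universal, 0 existential.

4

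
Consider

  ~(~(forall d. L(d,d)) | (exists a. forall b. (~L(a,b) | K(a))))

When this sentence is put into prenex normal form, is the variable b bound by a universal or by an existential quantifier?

existential

Move each ¬ inward, flipping quantifiers it crosses:
  (forall d. L(d,d)) & (forall a. exists b. (L(a,b) & ~K(a)))
Extract every quantifier outward, since the variables are now distinct and don't occur free across branches:
  forall d. forall a. exists b. (L(d,d) & L(a,b) & ~K(a))
The quantifier forall b sits under an odd number of negations, so it flips to exists b.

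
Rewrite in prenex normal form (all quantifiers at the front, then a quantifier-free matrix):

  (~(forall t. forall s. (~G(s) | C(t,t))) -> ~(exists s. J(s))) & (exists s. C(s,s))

forall t. forall s. forall v. exists y1. ((~G(s) | C(t,t) | ~J(v)) & C(y1,y1))

First replace A → B with ¬A ∨ B.
  (~~(forall t. forall s. (~G(s) | C(t,t))) | ~(exists s. J(s))) & (exists s. C(s,s))
Drive negations inward (¬∀x A ≡ ∃x ¬A, ¬∃x A ≡ ∀x ¬A, De Morgan for ∧/∨):
  ((forall t. forall s. (~G(s) | C(t,t))) | (forall s. ~J(s))) & (exists s. C(s,s))
Give each quantifier a distinct variable: s↦v, s↦y1.
  ((forall t. forall s. (~G(s) | C(t,t))) | (forall v. ~J(v))) & (exists y1. C(y1,y1))
Pull the quantifiers to the front (each side's bound variable is not free in the other side):
  forall t. forall s. forall v. exists y1. ((~G(s) | C(t,t) | ~J(v)) & C(y1,y1))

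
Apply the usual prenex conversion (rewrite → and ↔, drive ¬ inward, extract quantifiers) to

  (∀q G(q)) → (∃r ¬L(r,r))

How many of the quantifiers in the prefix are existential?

2

Eliminate → and ↔ using ¬ and ∨.
  ¬(∀q G(q)) ∨ (∃r ¬L(r,r))
Move each ¬ inward, flipping quantifiers it crosses:
  (∃q ¬G(q)) ∨ (∃r ¬L(r,r))
Extract every quantifier outward, since the variables are now distinct and don't occur free across branches:
  ∃q ∃r (¬G(q) ∨ ¬L(r,r))
The prefix is ∃q ∃r: 0 universal, 2 existential.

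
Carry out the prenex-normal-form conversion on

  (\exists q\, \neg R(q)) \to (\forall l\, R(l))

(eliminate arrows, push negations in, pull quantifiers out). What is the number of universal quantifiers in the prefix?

2

First replace A → B with ¬A ∨ B.
  \neg (\exists q\, \neg R(q)) \lor (\forall l\, R(l))
Push ¬ through the quantifiers and connectives to reach negation normal form:
  (\forall q\, R(q)) \lor (\forall l\, R(l))
All bound variables are already distinct, so no renaming is needed.
Pull the quantifiers to the front (each side's bound variable is not free in the other side):
  \forall q\, \forall l\, (R(q) \lor R(l))
The prefix is \forall q \forall l: 2 universal, 0 existential.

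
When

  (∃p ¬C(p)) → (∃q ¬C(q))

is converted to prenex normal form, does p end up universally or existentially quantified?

Rewrite implications/biconditionals: A → B as ¬A ∨ B.
  ¬(∃p ¬C(p)) ∨ (∃q ¬C(q))
Move each ¬ inward, flipping quantifiers it crosses:
  (∀p C(p)) ∨ (∃q ¬C(q))
All bound variables are already distinct, so no renaming is needed.
Pull the quantifiers to the front (each side's bound variable is not free in the other side):
  ∀p ∃q (C(p) ∨ ¬C(q))
The quantifier ∃p sits under an odd number of negations (counting the antecedent side of each →), so it flips to ∀p.

universal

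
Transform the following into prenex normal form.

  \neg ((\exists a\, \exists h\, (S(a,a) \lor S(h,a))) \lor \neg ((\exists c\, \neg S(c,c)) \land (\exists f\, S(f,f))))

\forall a\, \forall h\, \exists c\, \exists f\, (\neg S(a,a) \land \neg S(h,a) \land \neg S(c,c) \land S(f,f))

Drive negations inward (¬∀x A ≡ ∃x ¬A, ¬∃x A ≡ ∀x ¬A, De Morgan for ∧/∨):
  (\forall a\, \forall h\, (\neg S(a,a) \land \neg S(h,a))) \land (\exists c\, \neg S(c,c)) \land (\exists f\, S(f,f))
All bound variables are already distinct, so no renaming is needed.
Extract every quantifier outward, since the variables are now distinct and don't occur free across branches:
  \forall a\, \forall h\, \exists c\, \exists f\, (\neg S(a,a) \land \neg S(h,a) \land \neg S(c,c) \land S(f,f))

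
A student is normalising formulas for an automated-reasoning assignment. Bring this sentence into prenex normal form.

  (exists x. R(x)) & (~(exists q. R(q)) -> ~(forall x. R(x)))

First replace A → B with ¬A ∨ B.
  (exists x. R(x)) & (~~(exists q. R(q)) | ~(forall x. R(x)))
Drive negations inward (¬∀x A ≡ ∃x ¬A, ¬∃x A ≡ ∀x ¬A, De Morgan for ∧/∨):
  (exists x. R(x)) & ((exists q. R(q)) | (exists x. ~R(x)))
Standardize variables apart so no two quantifiers bind the same name: x↦b.
  (exists x. R(x)) & ((exists q. R(q)) | (exists b. ~R(b)))
Finally move all quantifiers to the prefix:
  exists x. exists q. exists b. (R(x) & (R(q) | ~R(b)))

exists x. exists q. exists b. (R(x) & (R(q) | ~R(b)))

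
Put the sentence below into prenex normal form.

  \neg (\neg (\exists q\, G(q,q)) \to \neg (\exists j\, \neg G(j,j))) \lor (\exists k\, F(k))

First replace A → B with ¬A ∨ B.
  \neg (\neg \neg (\exists q\, G(q,q)) \lor \neg (\exists j\, \neg G(j,j))) \lor (\exists k\, F(k))
Push ¬ through the quantifiers and connectives to reach negation normal form:
  (\forall q\, \neg G(q,q)) \land (\exists j\, \neg G(j,j)) \lor (\exists k\, F(k))
Finally move all quantifiers to the prefix:
  \forall q\, \exists j\, \exists k\, (\neg G(q,q) \land \neg G(j,j) \lor F(k))

\forall q\, \exists j\, \exists k\, (\neg G(q,q) \land \neg G(j,j) \lor F(k))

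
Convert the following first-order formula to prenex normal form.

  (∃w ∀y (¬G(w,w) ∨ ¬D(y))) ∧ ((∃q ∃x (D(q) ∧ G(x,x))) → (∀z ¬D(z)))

∃w ∀y ∀q ∀x ∀z ((¬G(w,w) ∨ ¬D(y)) ∧ (¬D(q) ∨ ¬G(x,x) ∨ ¬D(z)))

First replace A → B with ¬A ∨ B.
  (∃w ∀y (¬G(w,w) ∨ ¬D(y))) ∧ (¬(∃q ∃x (D(q) ∧ G(x,x))) ∨ (∀z ¬D(z)))
Move each ¬ inward, flipping quantifiers it crosses:
  (∃w ∀y (¬G(w,w) ∨ ¬D(y))) ∧ ((∀q ∀x (¬D(q) ∨ ¬G(x,x))) ∨ (∀z ¬D(z)))
Pull the quantifiers to the front (each side's bound variable is not free in the other side):
  ∃w ∀y ∀q ∀x ∀z ((¬G(w,w) ∨ ¬D(y)) ∧ (¬D(q) ∨ ¬G(x,x) ∨ ¬D(z)))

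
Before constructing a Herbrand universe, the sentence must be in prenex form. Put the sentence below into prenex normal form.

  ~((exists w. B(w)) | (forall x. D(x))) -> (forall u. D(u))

First replace A → B with ¬A ∨ B.
  ~~((exists w. B(w)) | (forall x. D(x))) | (forall u. D(u))
Drive negations inward (¬∀x A ≡ ∃x ¬A, ¬∃x A ≡ ∀x ¬A, De Morgan for ∧/∨):
  (exists w. B(w)) | (forall x. D(x)) | (forall u. D(u))
All bound variables are already distinct, so no renaming is needed.
Pull the quantifiers to the front (each side's bound variable is not free in the other side):
  exists w. forall x. forall u. (B(w) | D(x) | D(u))

exists w. forall x. forall u. (B(w) | D(x) | D(u))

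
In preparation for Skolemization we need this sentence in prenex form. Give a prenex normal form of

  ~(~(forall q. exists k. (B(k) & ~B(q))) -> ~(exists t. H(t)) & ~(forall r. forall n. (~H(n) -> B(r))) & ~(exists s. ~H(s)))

exists q. forall k. exists t. forall r. forall n. exists s. ((~B(k) | B(q)) & (H(t) | H(n) | B(r) | ~H(s)))

Rewrite implications/biconditionals: A → B as ¬A ∨ B.
  ~(~~(forall q. exists k. (B(k) & ~B(q))) | ~(exists t. H(t)) & ~(forall r. forall n. (~~H(n) | B(r))) & ~(exists s. ~H(s)))
Push ¬ through the quantifiers and connectives to reach negation normal form:
  (exists q. forall k. (~B(k) | B(q))) & ((exists t. H(t)) | (forall r. forall n. (H(n) | B(r))) | (exists s. ~H(s)))
Finally move all quantifiers to the prefix:
  exists q. forall k. exists t. forall r. forall n. exists s. ((~B(k) | B(q)) & (H(t) | H(n) | B(r) | ~H(s)))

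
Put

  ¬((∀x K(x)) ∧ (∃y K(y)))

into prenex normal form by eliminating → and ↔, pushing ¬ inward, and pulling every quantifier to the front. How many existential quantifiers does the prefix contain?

Move each ¬ inward, flipping quantifiers it crosses:
  (∃x ¬K(x)) ∨ (∀y ¬K(y))
All bound variables are already distinct, so no renaming is needed.
Extract every quantifier outward, since the variables are now distinct and don't occur free across branches:
  ∃x ∀y (¬K(x) ∨ ¬K(y))
The prefix is ∃x ∀y: 1 universal, 1 existential.

1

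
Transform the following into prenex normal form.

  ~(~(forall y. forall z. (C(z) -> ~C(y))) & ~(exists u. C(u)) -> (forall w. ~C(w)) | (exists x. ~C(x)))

exists y. exists z. forall u. exists w. forall x. (C(z) & C(y) & ~C(u) & C(w) & C(x))

Eliminate → and ↔ using ¬ and ∨.
  ~(~(~(forall y. forall z. (~C(z) | ~C(y))) & ~(exists u. C(u))) | (forall w. ~C(w)) | (exists x. ~C(x)))
Push ¬ through the quantifiers and connectives to reach negation normal form:
  (exists y. exists z. (C(z) & C(y))) & (forall u. ~C(u)) & (exists w. C(w)) & (forall x. C(x))
All bound variables are already distinct, so no renaming is needed.
Finally move all quantifiers to the prefix:
  exists y. exists z. forall u. exists w. forall x. (C(z) & C(y) & ~C(u) & C(w) & C(x))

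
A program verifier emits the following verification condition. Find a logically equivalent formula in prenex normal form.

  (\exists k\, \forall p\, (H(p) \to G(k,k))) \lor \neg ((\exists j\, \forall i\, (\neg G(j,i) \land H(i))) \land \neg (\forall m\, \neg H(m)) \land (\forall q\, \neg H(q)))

Eliminate → and ↔ using ¬ and ∨.
  (\exists k\, \forall p\, (\neg H(p) \lor G(k,k))) \lor \neg ((\exists j\, \forall i\, (\neg G(j,i) \land H(i))) \land \neg (\forall m\, \neg H(m)) \land (\forall q\, \neg H(q)))
Push ¬ through the quantifiers and connectives to reach negation normal form:
  (\exists k\, \forall p\, (\neg H(p) \lor G(k,k))) \lor (\forall j\, \exists i\, (G(j,i) \lor \neg H(i))) \lor (\forall m\, \neg H(m)) \lor (\exists q\, H(q))
Finally move all quantifiers to the prefix:
  \exists k\, \forall p\, \forall j\, \exists i\, \forall m\, \exists q\, (\neg H(p) \lor G(k,k) \lor G(j,i) \lor \neg H(i) \lor \neg H(m) \lor H(q))

\exists k\, \forall p\, \forall j\, \exists i\, \forall m\, \exists q\, (\neg H(p) \lor G(k,k) \lor G(j,i) \lor \neg H(i) \lor \neg H(m) \lor H(q))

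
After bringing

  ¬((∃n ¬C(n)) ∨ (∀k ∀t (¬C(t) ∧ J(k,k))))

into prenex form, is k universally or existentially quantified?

Drive negations inward (¬∀x A ≡ ∃x ¬A, ¬∃x A ≡ ∀x ¬A, De Morgan for ∧/∨):
  (∀n C(n)) ∧ (∃k ∃t (C(t) ∨ ¬J(k,k)))
All bound variables are already distinct, so no renaming is needed.
Extract every quantifier outward, since the variables are now distinct and don't occur free across branches:
  ∀n ∃k ∃t (C(n) ∧ (C(t) ∨ ¬J(k,k)))
The quantifier ∀k sits under an odd number of negations, so it flips to ∃k.

existential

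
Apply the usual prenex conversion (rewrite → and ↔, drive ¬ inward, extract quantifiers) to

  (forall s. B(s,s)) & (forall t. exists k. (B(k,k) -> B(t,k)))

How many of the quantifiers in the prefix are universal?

2

Eliminate → and ↔ using ¬ and ∨.
  (forall s. B(s,s)) & (forall t. exists k. (~B(k,k) | B(t,k)))
Pull the quantifiers to the front (each side's bound variable is not free in the other side):
  forall s. forall t. exists k. (B(s,s) & (~B(k,k) | B(t,k)))
The prefix is forall s forall t exists k: 2 universal, 1 existential.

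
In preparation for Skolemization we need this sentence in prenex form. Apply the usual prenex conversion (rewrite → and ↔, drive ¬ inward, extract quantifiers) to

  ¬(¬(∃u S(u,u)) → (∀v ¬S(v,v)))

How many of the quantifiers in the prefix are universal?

Eliminate → and ↔ using ¬ and ∨.
  ¬(¬¬(∃u S(u,u)) ∨ (∀v ¬S(v,v)))
Drive negations inward (¬∀x A ≡ ∃x ¬A, ¬∃x A ≡ ∀x ¬A, De Morgan for ∧/∨):
  (∀u ¬S(u,u)) ∧ (∃v S(v,v))
All bound variables are already distinct, so no renaming is needed.
Pull the quantifiers to the front (each side's bound variable is not free in the other side):
  ∀u ∃v (¬S(u,u) ∧ S(v,v))
The prefix is ∀u ∃v: 1 universal, 1 existential.

1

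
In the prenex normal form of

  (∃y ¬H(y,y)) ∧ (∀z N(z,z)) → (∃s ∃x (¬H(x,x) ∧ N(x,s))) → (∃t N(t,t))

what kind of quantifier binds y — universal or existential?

universal

Eliminate → and ↔ using ¬ and ∨.
  ¬((∃y ¬H(y,y)) ∧ (∀z N(z,z))) ∨ ¬(∃s ∃x (¬H(x,x) ∧ N(x,s))) ∨ (∃t N(t,t))
Drive negations inward (¬∀x A ≡ ∃x ¬A, ¬∃x A ≡ ∀x ¬A, De Morgan for ∧/∨):
  (∀y H(y,y)) ∨ (∃z ¬N(z,z)) ∨ (∀s ∀x (H(x,x) ∨ ¬N(x,s))) ∨ (∃t N(t,t))
All bound variables are already distinct, so no renaming is needed.
Finally move all quantifiers to the prefix:
  ∀y ∃z ∀s ∀x ∃t (H(y,y) ∨ ¬N(z,z) ∨ H(x,x) ∨ ¬N(x,s) ∨ N(t,t))
The quantifier ∃y sits under an odd number of negations (counting the antecedent side of each →), so it flips to ∀y.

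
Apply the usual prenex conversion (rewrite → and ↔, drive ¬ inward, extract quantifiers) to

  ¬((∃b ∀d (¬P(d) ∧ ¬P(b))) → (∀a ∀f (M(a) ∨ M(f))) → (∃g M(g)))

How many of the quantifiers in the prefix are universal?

Eliminate → and ↔ using ¬ and ∨.
  ¬(¬(∃b ∀d (¬P(d) ∧ ¬P(b))) ∨ ¬(∀a ∀f (M(a) ∨ M(f))) ∨ (∃g M(g)))
Drive negations inward (¬∀x A ≡ ∃x ¬A, ¬∃x A ≡ ∀x ¬A, De Morgan for ∧/∨):
  (∃b ∀d (¬P(d) ∧ ¬P(b))) ∧ (∀a ∀f (M(a) ∨ M(f))) ∧ (∀g ¬M(g))
All bound variables are already distinct, so no renaming is needed.
Pull the quantifiers to the front (each side's bound variable is not free in the other side):
  ∃b ∀d ∀a ∀f ∀g (¬P(d) ∧ ¬P(b) ∧ (M(a) ∨ M(f)) ∧ ¬M(g))
The prefix is ∃b ∀d ∀a ∀f ∀g: 4 universal, 1 existential.

4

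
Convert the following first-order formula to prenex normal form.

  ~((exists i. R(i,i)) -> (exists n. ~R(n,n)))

exists i. forall n. (R(i,i) & R(n,n))

First replace A → B with ¬A ∨ B.
  ~(~(exists i. R(i,i)) | (exists n. ~R(n,n)))
Push ¬ through the quantifiers and connectives to reach negation normal form:
  (exists i. R(i,i)) & (forall n. R(n,n))
All bound variables are already distinct, so no renaming is needed.
Extract every quantifier outward, since the variables are now distinct and don't occur free across branches:
  exists i. forall n. (R(i,i) & R(n,n))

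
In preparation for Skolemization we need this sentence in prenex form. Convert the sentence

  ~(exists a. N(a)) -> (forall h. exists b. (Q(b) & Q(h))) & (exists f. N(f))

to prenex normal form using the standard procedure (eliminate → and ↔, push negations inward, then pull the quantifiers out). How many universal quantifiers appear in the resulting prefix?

1

Eliminate → and ↔ using ¬ and ∨.
  ~~(exists a. N(a)) | (forall h. exists b. (Q(b) & Q(h))) & (exists f. N(f))
Move each ¬ inward, flipping quantifiers it crosses:
  (exists a. N(a)) | (forall h. exists b. (Q(b) & Q(h))) & (exists f. N(f))
All bound variables are already distinct, so no renaming is needed.
Finally move all quantifiers to the prefix:
  exists a. forall h. exists b. exists f. (N(a) | Q(b) & Q(h) & N(f))
The prefix is exists a forall h exists b exists f: 1 universal, 3 existential.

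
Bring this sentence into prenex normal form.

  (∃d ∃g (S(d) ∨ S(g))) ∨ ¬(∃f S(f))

∃d ∃g ∀f (S(d) ∨ S(g) ∨ ¬S(f))

Drive negations inward (¬∀x A ≡ ∃x ¬A, ¬∃x A ≡ ∀x ¬A, De Morgan for ∧/∨):
  (∃d ∃g (S(d) ∨ S(g))) ∨ (∀f ¬S(f))
All bound variables are already distinct, so no renaming is needed.
Extract every quantifier outward, since the variables are now distinct and don't occur free across branches:
  ∃d ∃g ∀f (S(d) ∨ S(g) ∨ ¬S(f))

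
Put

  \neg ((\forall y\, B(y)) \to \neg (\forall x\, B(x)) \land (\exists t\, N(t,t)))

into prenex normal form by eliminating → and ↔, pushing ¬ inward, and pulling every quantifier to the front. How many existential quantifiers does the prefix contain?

0

Rewrite implications/biconditionals: A → B as ¬A ∨ B.
  \neg (\neg (\forall y\, B(y)) \lor \neg (\forall x\, B(x)) \land (\exists t\, N(t,t)))
Push ¬ through the quantifiers and connectives to reach negation normal form:
  (\forall y\, B(y)) \land ((\forall x\, B(x)) \lor (\forall t\, \neg N(t,t)))
Finally move all quantifiers to the prefix:
  \forall y\, \forall x\, \forall t\, (B(y) \land (B(x) \lor \neg N(t,t)))
The prefix is \forall y \forall x \forall t: 3 universal, 0 existential.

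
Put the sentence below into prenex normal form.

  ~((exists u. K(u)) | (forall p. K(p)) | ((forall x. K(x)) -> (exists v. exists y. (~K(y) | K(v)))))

forall u. exists p. forall x. forall v. forall y. (~K(u) & ~K(p) & K(x) & K(y) & ~K(v))

First replace A → B with ¬A ∨ B.
  ~((exists u. K(u)) | (forall p. K(p)) | ~(forall x. K(x)) | (exists v. exists y. (~K(y) | K(v))))
Drive negations inward (¬∀x A ≡ ∃x ¬A, ¬∃x A ≡ ∀x ¬A, De Morgan for ∧/∨):
  (forall u. ~K(u)) & (exists p. ~K(p)) & (forall x. K(x)) & (forall v. forall y. (K(y) & ~K(v)))
All bound variables are already distinct, so no renaming is needed.
Extract every quantifier outward, since the variables are now distinct and don't occur free across branches:
  forall u. exists p. forall x. forall v. forall y. (~K(u) & ~K(p) & K(x) & K(y) & ~K(v))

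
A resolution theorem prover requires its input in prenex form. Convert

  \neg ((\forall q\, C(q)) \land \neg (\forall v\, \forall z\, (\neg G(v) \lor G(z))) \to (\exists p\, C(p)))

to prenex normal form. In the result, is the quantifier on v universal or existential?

Rewrite implications/biconditionals: A → B as ¬A ∨ B.
  \neg (\neg ((\forall q\, C(q)) \land \neg (\forall v\, \forall z\, (\neg G(v) \lor G(z)))) \lor (\exists p\, C(p)))
Push ¬ through the quantifiers and connectives to reach negation normal form:
  (\forall q\, C(q)) \land (\exists v\, \exists z\, (G(v) \land \neg G(z))) \land (\forall p\, \neg C(p))
Extract every quantifier outward, since the variables are now distinct and don't occur free across branches:
  \forall q\, \exists v\, \exists z\, \forall p\, (C(q) \land G(v) \land \neg G(z) \land \neg C(p))
The quantifier \forall v sits under an odd number of negations (counting the antecedent side of each →), so it flips to \exists v.

existential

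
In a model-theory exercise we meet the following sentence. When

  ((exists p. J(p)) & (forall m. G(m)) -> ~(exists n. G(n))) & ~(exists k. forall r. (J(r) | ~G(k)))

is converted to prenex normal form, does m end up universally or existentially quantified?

existential

First replace A → B with ¬A ∨ B.
  (~((exists p. J(p)) & (forall m. G(m))) | ~(exists n. G(n))) & ~(exists k. forall r. (J(r) | ~G(k)))
Push ¬ through the quantifiers and connectives to reach negation normal form:
  ((forall p. ~J(p)) | (exists m. ~G(m)) | (forall n. ~G(n))) & (forall k. exists r. (~J(r) & G(k)))
All bound variables are already distinct, so no renaming is needed.
Pull the quantifiers to the front (each side's bound variable is not free in the other side):
  forall p. exists m. forall n. forall k. exists r. ((~J(p) | ~G(m) | ~G(n)) & ~J(r) & G(k))
The quantifier forall m sits under an odd number of negations (counting the antecedent side of each →), so it flips to exists m.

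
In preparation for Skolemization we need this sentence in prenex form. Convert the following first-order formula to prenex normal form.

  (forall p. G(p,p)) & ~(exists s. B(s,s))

Drive negations inward (¬∀x A ≡ ∃x ¬A, ¬∃x A ≡ ∀x ¬A, De Morgan for ∧/∨):
  (forall p. G(p,p)) & (forall s. ~B(s,s))
All bound variables are already distinct, so no renaming is needed.
Finally move all quantifiers to the prefix:
  forall p. forall s. (G(p,p) & ~B(s,s))

forall p. forall s. (G(p,p) & ~B(s,s))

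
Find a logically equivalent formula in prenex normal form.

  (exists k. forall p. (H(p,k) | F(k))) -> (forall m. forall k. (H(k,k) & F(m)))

forall k. exists p. forall m. forall u. (~H(p,k) & ~F(k) | H(u,u) & F(m))

Eliminate → and ↔ using ¬ and ∨.
  ~(exists k. forall p. (H(p,k) | F(k))) | (forall m. forall k. (H(k,k) & F(m)))
Drive negations inward (¬∀x A ≡ ∃x ¬A, ¬∃x A ≡ ∀x ¬A, De Morgan for ∧/∨):
  (forall k. exists p. (~H(p,k) & ~F(k))) | (forall m. forall k. (H(k,k) & F(m)))
Rename bound variables to avoid capture: k↦u.
  (forall k. exists p. (~H(p,k) & ~F(k))) | (forall m. forall u. (H(u,u) & F(m)))
Finally move all quantifiers to the prefix:
  forall k. exists p. forall m. forall u. (~H(p,k) & ~F(k) | H(u,u) & F(m))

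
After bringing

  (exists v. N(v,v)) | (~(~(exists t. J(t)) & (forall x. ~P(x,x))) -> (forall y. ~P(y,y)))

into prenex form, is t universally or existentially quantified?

universal

Eliminate → and ↔ using ¬ and ∨.
  (exists v. N(v,v)) | ~~(~(exists t. J(t)) & (forall x. ~P(x,x))) | (forall y. ~P(y,y))
Drive negations inward (¬∀x A ≡ ∃x ¬A, ¬∃x A ≡ ∀x ¬A, De Morgan for ∧/∨):
  (exists v. N(v,v)) | (forall t. ~J(t)) & (forall x. ~P(x,x)) | (forall y. ~P(y,y))
All bound variables are already distinct, so no renaming is needed.
Pull the quantifiers to the front (each side's bound variable is not free in the other side):
  exists v. forall t. forall x. forall y. (N(v,v) | ~J(t) & ~P(x,x) | ~P(y,y))
The quantifier exists t sits under an odd number of negations (counting the antecedent side of each →), so it flips to forall t.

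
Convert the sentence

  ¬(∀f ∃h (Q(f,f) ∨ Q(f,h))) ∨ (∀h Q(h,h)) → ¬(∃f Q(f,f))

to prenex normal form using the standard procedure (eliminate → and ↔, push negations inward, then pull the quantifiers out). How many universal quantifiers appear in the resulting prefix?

2

First replace A → B with ¬A ∨ B.
  ¬(¬(∀f ∃h (Q(f,f) ∨ Q(f,h))) ∨ (∀h Q(h,h))) ∨ ¬(∃f Q(f,f))
Push ¬ through the quantifiers and connectives to reach negation normal form:
  (∀f ∃h (Q(f,f) ∨ Q(f,h))) ∧ (∃h ¬Q(h,h)) ∨ (∀f ¬Q(f,f))
Standardize variables apart so no two quantifiers bind the same name: h↦x1, f↦a.
  (∀f ∃h (Q(f,f) ∨ Q(f,h))) ∧ (∃x1 ¬Q(x1,x1)) ∨ (∀a ¬Q(a,a))
Extract every quantifier outward, since the variables are now distinct and don't occur free across branches:
  ∀f ∃h ∃x1 ∀a ((Q(f,f) ∨ Q(f,h)) ∧ ¬Q(x1,x1) ∨ ¬Q(a,a))
The prefix is ∀f ∃h ∃x1 ∀a: 2 universal, 2 existential.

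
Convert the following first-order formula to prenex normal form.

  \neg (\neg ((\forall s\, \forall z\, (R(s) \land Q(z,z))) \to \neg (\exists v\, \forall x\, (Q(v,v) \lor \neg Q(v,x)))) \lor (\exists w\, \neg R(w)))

\exists s\, \exists z\, \forall v\, \exists x\, \forall w\, ((\neg R(s) \lor \neg Q(z,z) \lor \neg Q(v,v) \land Q(v,x)) \land R(w))

Eliminate → and ↔ using ¬ and ∨.
  \neg (\neg (\neg (\forall s\, \forall z\, (R(s) \land Q(z,z))) \lor \neg (\exists v\, \forall x\, (Q(v,v) \lor \neg Q(v,x)))) \lor (\exists w\, \neg R(w)))
Drive negations inward (¬∀x A ≡ ∃x ¬A, ¬∃x A ≡ ∀x ¬A, De Morgan for ∧/∨):
  ((\exists s\, \exists z\, (\neg R(s) \lor \neg Q(z,z))) \lor (\forall v\, \exists x\, (\neg Q(v,v) \land Q(v,x)))) \land (\forall w\, R(w))
All bound variables are already distinct, so no renaming is needed.
Extract every quantifier outward, since the variables are now distinct and don't occur free across branches:
  \exists s\, \exists z\, \forall v\, \exists x\, \forall w\, ((\neg R(s) \lor \neg Q(z,z) \lor \neg Q(v,v) \land Q(v,x)) \land R(w))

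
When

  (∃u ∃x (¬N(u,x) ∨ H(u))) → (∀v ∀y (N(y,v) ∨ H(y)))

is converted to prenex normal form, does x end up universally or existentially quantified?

First replace A → B with ¬A ∨ B.
  ¬(∃u ∃x (¬N(u,x) ∨ H(u))) ∨ (∀v ∀y (N(y,v) ∨ H(y)))
Move each ¬ inward, flipping quantifiers it crosses:
  (∀u ∀x (N(u,x) ∧ ¬H(u))) ∨ (∀v ∀y (N(y,v) ∨ H(y)))
All bound variables are already distinct, so no renaming is needed.
Finally move all quantifiers to the prefix:
  ∀u ∀x ∀v ∀y (N(u,x) ∧ ¬H(u) ∨ N(y,v) ∨ H(y))
The quantifier ∃x sits under an odd number of negations (counting the antecedent side of each →), so it flips to ∀x.

universal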